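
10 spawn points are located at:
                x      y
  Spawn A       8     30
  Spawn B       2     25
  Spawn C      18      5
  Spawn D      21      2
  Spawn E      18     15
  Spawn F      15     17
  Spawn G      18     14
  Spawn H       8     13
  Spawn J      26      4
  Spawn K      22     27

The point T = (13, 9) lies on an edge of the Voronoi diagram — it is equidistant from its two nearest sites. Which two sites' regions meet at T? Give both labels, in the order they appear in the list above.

Squared distances from T to each site:
d²(T, Spawn A) = 25 + 441 = 466
d²(T, Spawn B) = 121 + 256 = 377
d²(T, Spawn C) = 25 + 16 = 41
d²(T, Spawn D) = 64 + 49 = 113
d²(T, Spawn E) = 25 + 36 = 61
d²(T, Spawn F) = 4 + 64 = 68
d²(T, Spawn G) = 25 + 25 = 50
d²(T, Spawn H) = 25 + 16 = 41
d²(T, Spawn J) = 169 + 25 = 194
d²(T, Spawn K) = 81 + 324 = 405
T is equidistant from Spawn C and Spawn H (both at squared distance 41), and every other site is strictly farther — so T lies on the Spawn C–Spawn H Voronoi edge.

Spawn C and Spawn H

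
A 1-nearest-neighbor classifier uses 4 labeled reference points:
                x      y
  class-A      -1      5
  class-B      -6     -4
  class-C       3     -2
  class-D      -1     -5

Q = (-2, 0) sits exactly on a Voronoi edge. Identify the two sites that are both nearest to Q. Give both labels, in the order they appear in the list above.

class-A and class-D

Squared distances from Q to each site:
d²(Q, class-A) = (-2−(-1))² + (0−5)² = 1 + 25 = 26
d²(Q, class-B) = (-2−(-6))² + (0−(-4))² = 16 + 16 = 32
d²(Q, class-C) = (-2−3)² + (0−(-2))² = 25 + 4 = 29
d²(Q, class-D) = (-2−(-1))² + (0−(-5))² = 1 + 25 = 26
Q is equidistant from class-A and class-D (both at squared distance 26), and every other site is strictly farther — so Q lies on the class-A–class-D Voronoi edge.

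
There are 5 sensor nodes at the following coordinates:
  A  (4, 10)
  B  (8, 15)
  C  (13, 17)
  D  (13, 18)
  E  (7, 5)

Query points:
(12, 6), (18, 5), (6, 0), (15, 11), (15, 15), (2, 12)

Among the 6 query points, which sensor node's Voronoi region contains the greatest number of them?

E

(12, 6) — d² to each: A:80, B:97, C:122, D:145, E:26 → nearest is E
(18, 5) — d² to each: A:221, B:200, C:169, D:194, E:121 → nearest is E
(6, 0) — d² to each: A:104, B:229, C:338, D:373, E:26 → nearest is E
(15, 11) — d² to each: A:122, B:65, C:40, D:53, E:100 → nearest is C
(15, 15) — d² to each: A:146, B:49, C:8, D:13, E:164 → nearest is C
(2, 12) — d² to each: A:8, B:45, C:146, D:157, E:74 → nearest is A
Tally — A:1, C:2, E:3. E captures the most (3).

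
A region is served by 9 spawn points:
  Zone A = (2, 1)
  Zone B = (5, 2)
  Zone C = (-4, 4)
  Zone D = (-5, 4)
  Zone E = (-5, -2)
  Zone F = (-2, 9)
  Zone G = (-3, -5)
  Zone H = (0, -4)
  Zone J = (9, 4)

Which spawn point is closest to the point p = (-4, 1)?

Zone C

Squared Euclidean distances:
d²(p, Zone A) = 36 + 0 = 36
d²(p, Zone B) = 81 + 1 = 82
d²(p, Zone C) = 0 + 9 = 9
d²(p, Zone D) = 1 + 9 = 10
d²(p, Zone E) = 1 + 9 = 10
d²(p, Zone F) = 4 + 64 = 68
d²(p, Zone G) = 1 + 36 = 37
d²(p, Zone H) = 16 + 25 = 41
d²(p, Zone J) = 169 + 9 = 178
Zone C is nearest.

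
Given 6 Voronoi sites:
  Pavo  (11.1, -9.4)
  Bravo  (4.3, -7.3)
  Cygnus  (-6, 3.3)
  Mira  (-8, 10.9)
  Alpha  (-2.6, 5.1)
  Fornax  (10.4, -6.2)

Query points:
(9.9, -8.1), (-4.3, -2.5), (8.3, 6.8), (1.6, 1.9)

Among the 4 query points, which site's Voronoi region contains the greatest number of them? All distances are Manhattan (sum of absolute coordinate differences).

Alpha

(9.9, -8.1) — d to each: Pavo:2.5, Bravo:6.4, Cygnus:27.3, Mira:36.9, Alpha:25.7, Fornax:2.4 → nearest is Fornax
(-4.3, -2.5) — d to each: Pavo:22.3, Bravo:13.4, Cygnus:7.5, Mira:17.1, Alpha:9.3, Fornax:18.4 → nearest is Cygnus
(8.3, 6.8) — d to each: Pavo:19, Bravo:18.1, Cygnus:17.8, Mira:20.4, Alpha:12.6, Fornax:15.1 → nearest is Alpha
(1.6, 1.9) — d to each: Pavo:20.8, Bravo:11.9, Cygnus:9, Mira:18.6, Alpha:7.4, Fornax:16.9 → nearest is Alpha
Tally — Cygnus:1, Alpha:2, Fornax:1. Alpha captures the most (2).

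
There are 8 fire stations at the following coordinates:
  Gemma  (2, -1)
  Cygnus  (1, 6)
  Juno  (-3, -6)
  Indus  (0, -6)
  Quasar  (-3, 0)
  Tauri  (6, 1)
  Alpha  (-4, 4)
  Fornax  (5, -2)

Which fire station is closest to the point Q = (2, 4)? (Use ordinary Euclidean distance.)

Cygnus

Squared Euclidean distances:
d²(Q, Gemma) = 0 + 25 = 25
d²(Q, Cygnus) = 1 + 4 = 5
d²(Q, Juno) = 25 + 100 = 125
d²(Q, Indus) = 4 + 100 = 104
d²(Q, Quasar) = 25 + 16 = 41
d²(Q, Tauri) = 16 + 9 = 25
d²(Q, Alpha) = 36 + 0 = 36
d²(Q, Fornax) = 9 + 36 = 45
Cygnus is nearest.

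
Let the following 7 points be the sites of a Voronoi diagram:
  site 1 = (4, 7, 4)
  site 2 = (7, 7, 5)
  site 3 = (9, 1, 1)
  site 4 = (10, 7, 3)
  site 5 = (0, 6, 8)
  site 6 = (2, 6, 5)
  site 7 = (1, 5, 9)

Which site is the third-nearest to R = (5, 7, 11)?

Compare squared distances (the ordering matches that of the actual distances):
d²(R, site 1) = (5−4)² + (7−7)² + (11−4)² = 1 + 0 + 49 = 50
d²(R, site 2) = (5−7)² + (7−7)² + (11−5)² = 4 + 0 + 36 = 40
d²(R, site 3) = (5−9)² + (7−1)² + (11−1)² = 16 + 36 + 100 = 152
d²(R, site 4) = (5−10)² + (7−7)² + (11−3)² = 25 + 0 + 64 = 89
d²(R, site 5) = (5−0)² + (7−6)² + (11−8)² = 25 + 1 + 9 = 35
d²(R, site 6) = (5−2)² + (7−6)² + (11−5)² = 9 + 1 + 36 = 46
d²(R, site 7) = (5−1)² + (7−5)² + (11−9)² = 16 + 4 + 4 = 24
Sorted ascending: site 7, site 5, site 2, site 6, … — the third-nearest is site 2.

site 2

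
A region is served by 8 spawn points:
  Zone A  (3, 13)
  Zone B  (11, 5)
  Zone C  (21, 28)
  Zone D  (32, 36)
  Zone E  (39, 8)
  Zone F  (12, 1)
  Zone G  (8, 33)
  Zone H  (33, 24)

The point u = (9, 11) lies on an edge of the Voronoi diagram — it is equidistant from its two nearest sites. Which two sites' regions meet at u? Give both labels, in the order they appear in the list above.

Zone A and Zone B

Squared distances from u to each site:
d²(u, Zone A) = 36 + 4 = 40
d²(u, Zone B) = 4 + 36 = 40
d²(u, Zone C) = 144 + 289 = 433
d²(u, Zone D) = 529 + 625 = 1154
d²(u, Zone E) = 900 + 9 = 909
d²(u, Zone F) = 9 + 100 = 109
d²(u, Zone G) = 1 + 484 = 485
d²(u, Zone H) = 576 + 169 = 745
u is equidistant from Zone A and Zone B (both at squared distance 40), and every other site is strictly farther — so u lies on the Zone A–Zone B Voronoi edge.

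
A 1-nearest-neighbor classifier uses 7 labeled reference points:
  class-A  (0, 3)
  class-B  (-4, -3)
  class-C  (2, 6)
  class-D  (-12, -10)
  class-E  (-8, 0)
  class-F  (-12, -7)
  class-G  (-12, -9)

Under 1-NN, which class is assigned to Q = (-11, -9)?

class-G

Squared Euclidean distances:
d²(Q, class-A) = (-11−0)² + (-9−3)² = 121 + 144 = 265
d²(Q, class-B) = (-11−(-4))² + (-9−(-3))² = 49 + 36 = 85
d²(Q, class-C) = (-11−2)² + (-9−6)² = 169 + 225 = 394
d²(Q, class-D) = (-11−(-12))² + (-9−(-10))² = 1 + 1 = 2
d²(Q, class-E) = (-11−(-8))² + (-9−0)² = 9 + 81 = 90
d²(Q, class-F) = (-11−(-12))² + (-9−(-7))² = 1 + 4 = 5
d²(Q, class-G) = (-11−(-12))² + (-9−(-9))² = 1 + 0 = 1
Minimum is at class-G.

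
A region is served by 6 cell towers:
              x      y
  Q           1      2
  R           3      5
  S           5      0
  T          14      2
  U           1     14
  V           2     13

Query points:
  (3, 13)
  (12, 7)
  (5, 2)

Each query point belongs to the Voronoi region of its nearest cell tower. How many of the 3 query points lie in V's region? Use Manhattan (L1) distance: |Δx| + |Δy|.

(3, 13) — d to each: Q:13, R:8, S:15, T:22, U:3, V:1 → nearest is V
(12, 7) — d to each: Q:16, R:11, S:14, T:7, U:18, V:16 → nearest is T
(5, 2) — d to each: Q:4, R:5, S:2, T:9, U:16, V:14 → nearest is S
1 of the 3 points has V as nearest.

1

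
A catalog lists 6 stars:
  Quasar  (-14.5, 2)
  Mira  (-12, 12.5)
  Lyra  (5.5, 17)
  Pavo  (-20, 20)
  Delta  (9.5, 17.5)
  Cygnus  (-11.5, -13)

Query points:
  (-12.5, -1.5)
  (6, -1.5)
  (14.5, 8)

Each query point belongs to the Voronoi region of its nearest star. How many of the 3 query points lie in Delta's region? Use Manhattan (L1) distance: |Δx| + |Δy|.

1

(-12.5, -1.5) — d to each: Quasar:5.5, Mira:14.5, Lyra:36.5, Pavo:29, Delta:41, Cygnus:12.5 → nearest is Quasar
(6, -1.5) — d to each: Quasar:24, Mira:32, Lyra:19, Pavo:47.5, Delta:22.5, Cygnus:29 → nearest is Lyra
(14.5, 8) — d to each: Quasar:35, Mira:31, Lyra:18, Pavo:46.5, Delta:14.5, Cygnus:47 → nearest is Delta
1 of the 3 points has Delta as nearest.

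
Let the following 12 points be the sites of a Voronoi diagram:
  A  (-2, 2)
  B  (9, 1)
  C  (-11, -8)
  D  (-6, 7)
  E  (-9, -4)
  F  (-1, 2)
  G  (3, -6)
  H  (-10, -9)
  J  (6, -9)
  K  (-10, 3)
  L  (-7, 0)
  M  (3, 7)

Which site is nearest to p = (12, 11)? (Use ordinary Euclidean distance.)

Compare squared distances (the ordering matches that of the actual distances):
|pA|² = (12−(-2))² + (11−2)² = 196 + 81 = 277
|pB|² = (12−9)² + (11−1)² = 9 + 100 = 109
|pC|² = (12−(-11))² + (11−(-8))² = 529 + 361 = 890
|pD|² = (12−(-6))² + (11−7)² = 324 + 16 = 340
|pE|² = (12−(-9))² + (11−(-4))² = 441 + 225 = 666
|pF|² = (12−(-1))² + (11−2)² = 169 + 81 = 250
|pG|² = (12−3)² + (11−(-6))² = 81 + 289 = 370
|pH|² = (12−(-10))² + (11−(-9))² = 484 + 400 = 884
|pJ|² = (12−6)² + (11−(-9))² = 36 + 400 = 436
|pK|² = (12−(-10))² + (11−3)² = 484 + 64 = 548
|pL|² = (12−(-7))² + (11−0)² = 361 + 121 = 482
|pM|² = (12−3)² + (11−7)² = 81 + 16 = 97
Minimum is at M.

M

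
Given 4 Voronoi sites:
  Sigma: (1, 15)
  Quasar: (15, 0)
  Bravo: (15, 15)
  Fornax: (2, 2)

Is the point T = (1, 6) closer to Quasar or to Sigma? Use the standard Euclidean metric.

Sigma

Compare squared distances:
d²(T, Quasar) = (1−15)² + (6−0)² = 196 + 36 = 232
d²(T, Sigma) = (1−1)² + (6−15)² = 0 + 81 = 81
232 > 81, so Sigma is closer.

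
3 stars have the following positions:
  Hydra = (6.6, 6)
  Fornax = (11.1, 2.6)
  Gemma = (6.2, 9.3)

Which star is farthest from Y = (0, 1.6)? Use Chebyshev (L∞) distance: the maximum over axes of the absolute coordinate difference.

Fornax

d(Y, Hydra) = max(6.6, 4.4) = 6.6
d(Y, Fornax) = max(11.1, 1) = 11.1
d(Y, Gemma) = max(6.2, 7.7) = 7.7
The largest is to Fornax.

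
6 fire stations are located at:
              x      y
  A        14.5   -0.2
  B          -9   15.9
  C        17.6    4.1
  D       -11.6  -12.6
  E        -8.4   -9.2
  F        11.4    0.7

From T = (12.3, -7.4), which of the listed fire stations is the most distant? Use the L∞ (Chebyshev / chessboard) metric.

d(T,A) = max(2.2, 7.2) = 7.2
d(T,B) = max(21.3, 23.3) = 23.3
d(T,C) = max(5.3, 11.5) = 11.5
d(T,D) = max(23.9, 5.2) = 23.9
d(T,E) = max(20.7, 1.8) = 20.7
d(T,F) = max(0.9, 8.1) = 8.1
The largest is to D.

D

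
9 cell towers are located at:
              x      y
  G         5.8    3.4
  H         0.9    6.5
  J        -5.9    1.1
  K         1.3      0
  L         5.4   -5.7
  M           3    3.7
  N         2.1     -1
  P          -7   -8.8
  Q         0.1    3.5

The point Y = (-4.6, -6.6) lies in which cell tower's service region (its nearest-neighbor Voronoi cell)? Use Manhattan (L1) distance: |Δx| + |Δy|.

P

d(Y,G) = 10.4 + 10 = 20.4
d(Y,H) = 5.5 + 13.1 = 18.6
d(Y,J) = 1.3 + 7.7 = 9
d(Y,K) = 5.9 + 6.6 = 12.5
d(Y,L) = 10 + 0.9 = 10.9
d(Y,M) = 7.6 + 10.3 = 17.9
d(Y,N) = 6.7 + 5.6 = 12.3
d(Y,P) = 2.4 + 2.2 = 4.6
d(Y,Q) = 4.7 + 10.1 = 14.8
The smallest is to P, so Y lies in the Voronoi region of P.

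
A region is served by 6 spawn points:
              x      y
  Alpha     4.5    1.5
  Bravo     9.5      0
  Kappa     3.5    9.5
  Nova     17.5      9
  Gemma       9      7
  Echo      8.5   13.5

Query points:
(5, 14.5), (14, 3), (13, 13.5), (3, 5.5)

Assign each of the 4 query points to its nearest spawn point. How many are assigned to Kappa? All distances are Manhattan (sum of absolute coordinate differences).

(5, 14.5) — d to each: Alpha:13.5, Bravo:19, Kappa:6.5, Nova:18, Gemma:11.5, Echo:4.5 → nearest is Echo
(14, 3) — d to each: Alpha:11, Bravo:7.5, Kappa:17, Nova:9.5, Gemma:9, Echo:16 → nearest is Bravo
(13, 13.5) — d to each: Alpha:20.5, Bravo:17, Kappa:13.5, Nova:9, Gemma:10.5, Echo:4.5 → nearest is Echo
(3, 5.5) — d to each: Alpha:5.5, Bravo:12, Kappa:4.5, Nova:18, Gemma:7.5, Echo:13.5 → nearest is Kappa
1 of the 4 points has Kappa as nearest.

1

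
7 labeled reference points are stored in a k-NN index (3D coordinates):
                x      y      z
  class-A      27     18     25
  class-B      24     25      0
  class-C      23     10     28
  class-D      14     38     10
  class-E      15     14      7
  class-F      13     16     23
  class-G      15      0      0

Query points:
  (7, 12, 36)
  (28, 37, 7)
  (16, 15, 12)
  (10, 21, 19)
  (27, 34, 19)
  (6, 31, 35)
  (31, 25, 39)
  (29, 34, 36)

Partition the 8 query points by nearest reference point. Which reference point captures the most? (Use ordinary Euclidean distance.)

(7, 12, 36) — d² to each: class-A:557, class-B:1754, class-C:324, class-D:1401, class-E:909, class-F:221, class-G:1504 → nearest is class-F
(28, 37, 7) — d² to each: class-A:686, class-B:209, class-C:1195, class-D:206, class-E:698, class-F:922, class-G:1587 → nearest is class-D
(16, 15, 12) — d² to each: class-A:299, class-B:308, class-C:330, class-D:537, class-E:27, class-F:131, class-G:370 → nearest is class-E
(10, 21, 19) — d² to each: class-A:334, class-B:573, class-C:371, class-D:386, class-E:218, class-F:50, class-G:827 → nearest is class-F
(27, 34, 19) — d² to each: class-A:292, class-B:451, class-C:673, class-D:266, class-E:688, class-F:536, class-G:1661 → nearest is class-D
(6, 31, 35) — d² to each: class-A:710, class-B:1585, class-C:779, class-D:738, class-E:1154, class-F:418, class-G:2267 → nearest is class-F
(31, 25, 39) — d² to each: class-A:261, class-B:1570, class-C:410, class-D:1299, class-E:1401, class-F:661, class-G:2402 → nearest is class-A
(29, 34, 36) — d² to each: class-A:381, class-B:1402, class-C:676, class-D:917, class-E:1437, class-F:749, class-G:2648 → nearest is class-A
Tally — class-A:2, class-D:2, class-E:1, class-F:3. class-F captures the most (3).

class-F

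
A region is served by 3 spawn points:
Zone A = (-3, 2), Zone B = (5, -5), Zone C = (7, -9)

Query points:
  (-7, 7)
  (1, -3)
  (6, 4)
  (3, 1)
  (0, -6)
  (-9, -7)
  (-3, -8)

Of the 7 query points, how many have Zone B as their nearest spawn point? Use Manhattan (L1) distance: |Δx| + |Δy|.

(-7, 7) — d to each: Zone A:9, Zone B:24, Zone C:30 → nearest is Zone A
(1, -3) — d to each: Zone A:9, Zone B:6, Zone C:12 → nearest is Zone B
(6, 4) — d to each: Zone A:11, Zone B:10, Zone C:14 → nearest is Zone B
(3, 1) — d to each: Zone A:7, Zone B:8, Zone C:14 → nearest is Zone A
(0, -6) — d to each: Zone A:11, Zone B:6, Zone C:10 → nearest is Zone B
(-9, -7) — d to each: Zone A:15, Zone B:16, Zone C:18 → nearest is Zone A
(-3, -8) — d to each: Zone A:10, Zone B:11, Zone C:11 → nearest is Zone A
3 of the 7 points have Zone B as nearest.

3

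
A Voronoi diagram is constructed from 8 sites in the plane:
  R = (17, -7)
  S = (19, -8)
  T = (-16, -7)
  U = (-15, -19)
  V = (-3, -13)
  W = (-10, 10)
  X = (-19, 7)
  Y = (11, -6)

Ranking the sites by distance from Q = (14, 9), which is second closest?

Since √ is increasing, it suffices to compare squared distances:
|QR|² = (14−17)² + (9−(-7))² = 9 + 256 = 265
|QS|² = (14−19)² + (9−(-8))² = 25 + 289 = 314
|QT|² = (14−(-16))² + (9−(-7))² = 900 + 256 = 1156
|QU|² = (14−(-15))² + (9−(-19))² = 841 + 784 = 1625
|QV|² = (14−(-3))² + (9−(-13))² = 289 + 484 = 773
|QW|² = (14−(-10))² + (9−10)² = 576 + 1 = 577
|QX|² = (14−(-19))² + (9−7)² = 1089 + 4 = 1093
|QY|² = (14−11)² + (9−(-6))² = 9 + 225 = 234
Sorted ascending: Y, R, S, … — the second-nearest is R.

R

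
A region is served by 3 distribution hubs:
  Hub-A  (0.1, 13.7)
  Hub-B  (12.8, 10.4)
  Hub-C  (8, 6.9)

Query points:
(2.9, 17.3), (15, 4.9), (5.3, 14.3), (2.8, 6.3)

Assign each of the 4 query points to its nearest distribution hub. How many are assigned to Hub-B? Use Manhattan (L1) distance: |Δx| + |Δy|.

1

(2.9, 17.3) — d to each: Hub-A:6.4, Hub-B:16.8, Hub-C:15.5 → nearest is Hub-A
(15, 4.9) — d to each: Hub-A:23.7, Hub-B:7.7, Hub-C:9 → nearest is Hub-B
(5.3, 14.3) — d to each: Hub-A:5.8, Hub-B:11.4, Hub-C:10.1 → nearest is Hub-A
(2.8, 6.3) — d to each: Hub-A:10.1, Hub-B:14.1, Hub-C:5.8 → nearest is Hub-C
1 of the 4 points has Hub-B as nearest.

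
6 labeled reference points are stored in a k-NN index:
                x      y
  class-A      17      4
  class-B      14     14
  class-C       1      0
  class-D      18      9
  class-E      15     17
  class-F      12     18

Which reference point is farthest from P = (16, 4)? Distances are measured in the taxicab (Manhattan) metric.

class-C

d(P, class-A) = |16−17| + |4−4| = 1 + 0 = 1
d(P, class-B) = |16−14| + |4−14| = 2 + 10 = 12
d(P, class-C) = |16−1| + |4−0| = 15 + 4 = 19
d(P, class-D) = |16−18| + |4−9| = 2 + 5 = 7
d(P, class-E) = |16−15| + |4−17| = 1 + 13 = 14
d(P, class-F) = |16−12| + |4−18| = 4 + 14 = 18
The largest is to class-C.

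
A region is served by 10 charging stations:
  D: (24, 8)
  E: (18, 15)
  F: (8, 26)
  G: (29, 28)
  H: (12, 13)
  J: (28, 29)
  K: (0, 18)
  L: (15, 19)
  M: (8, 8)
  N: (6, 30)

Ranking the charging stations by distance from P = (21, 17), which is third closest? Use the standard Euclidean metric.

D

Compare squared distances (the ordering matches that of the actual distances):
|PD|² = 9 + 81 = 90
|PE|² = 9 + 4 = 13
|PF|² = 169 + 81 = 250
|PG|² = 64 + 121 = 185
|PH|² = 81 + 16 = 97
|PJ|² = 49 + 144 = 193
|PK|² = 441 + 1 = 442
|PL|² = 36 + 4 = 40
|PM|² = 169 + 81 = 250
|PN|² = 225 + 169 = 394
Sorted ascending: E, L, D, H, … — the third-nearest is D.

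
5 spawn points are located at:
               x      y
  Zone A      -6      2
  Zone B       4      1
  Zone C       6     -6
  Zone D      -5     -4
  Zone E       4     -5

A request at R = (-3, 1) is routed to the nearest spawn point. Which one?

Since √ is increasing, it suffices to compare squared distances:
d²(R, Zone A) = (-3−(-6))² + (1−2)² = 9 + 1 = 10
d²(R, Zone B) = (-3−4)² + (1−1)² = 49 + 0 = 49
d²(R, Zone C) = (-3−6)² + (1−(-6))² = 81 + 49 = 130
d²(R, Zone D) = (-3−(-5))² + (1−(-4))² = 4 + 25 = 29
d²(R, Zone E) = (-3−4)² + (1−(-5))² = 49 + 36 = 85
Minimum is at Zone A.

Zone A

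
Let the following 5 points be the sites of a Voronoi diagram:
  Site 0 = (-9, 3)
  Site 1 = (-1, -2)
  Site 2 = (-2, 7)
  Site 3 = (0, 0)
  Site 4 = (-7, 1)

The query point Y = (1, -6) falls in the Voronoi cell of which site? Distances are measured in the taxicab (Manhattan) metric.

Site 1

d(Y, Site 0) = |1−(-9)| + |-6−3| = 10 + 9 = 19
d(Y, Site 1) = |1−(-1)| + |-6−(-2)| = 2 + 4 = 6
d(Y, Site 2) = |1−(-2)| + |-6−7| = 3 + 13 = 16
d(Y, Site 3) = |1−0| + |-6−0| = 1 + 6 = 7
d(Y, Site 4) = |1−(-7)| + |-6−1| = 8 + 7 = 15
The smallest is to Site 1, so Y lies in the Voronoi region of Site 1.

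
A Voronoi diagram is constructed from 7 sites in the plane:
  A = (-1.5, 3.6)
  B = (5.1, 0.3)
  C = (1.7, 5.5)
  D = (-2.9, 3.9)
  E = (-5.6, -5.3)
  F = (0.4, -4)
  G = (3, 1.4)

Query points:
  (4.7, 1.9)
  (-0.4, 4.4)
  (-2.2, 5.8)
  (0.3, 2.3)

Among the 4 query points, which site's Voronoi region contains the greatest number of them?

(4.7, 1.9) — d² to each: A:41.33, B:2.72, C:21.96, D:61.76, E:157.93, F:53.3, G:3.14 → nearest is B
(-0.4, 4.4) — d² to each: A:1.85, B:47.06, C:5.62, D:6.5, E:121.13, F:71.2, G:20.56 → nearest is A
(-2.2, 5.8) — d² to each: A:5.33, B:83.54, C:15.3, D:4.1, E:134.77, F:102.8, G:46.4 → nearest is D
(0.3, 2.3) — d² to each: A:4.93, B:27.04, C:12.2, D:12.8, E:92.57, F:39.7, G:8.1 → nearest is A
Tally — A:2, B:1, D:1. A captures the most (2).

A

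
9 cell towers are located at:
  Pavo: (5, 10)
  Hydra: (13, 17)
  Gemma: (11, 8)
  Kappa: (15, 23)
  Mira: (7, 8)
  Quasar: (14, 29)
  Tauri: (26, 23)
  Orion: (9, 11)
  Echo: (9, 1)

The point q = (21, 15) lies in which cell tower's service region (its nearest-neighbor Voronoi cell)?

Hydra

Since √ is increasing, it suffices to compare squared distances:
d²(q, Pavo) = 256 + 25 = 281
d²(q, Hydra) = 64 + 4 = 68
d²(q, Gemma) = 100 + 49 = 149
d²(q, Kappa) = 36 + 64 = 100
d²(q, Mira) = 196 + 49 = 245
d²(q, Quasar) = 49 + 196 = 245
d²(q, Tauri) = 25 + 64 = 89
d²(q, Orion) = 144 + 16 = 160
d²(q, Echo) = 144 + 196 = 340
The smallest is to Hydra, so q lies in the Voronoi region of Hydra.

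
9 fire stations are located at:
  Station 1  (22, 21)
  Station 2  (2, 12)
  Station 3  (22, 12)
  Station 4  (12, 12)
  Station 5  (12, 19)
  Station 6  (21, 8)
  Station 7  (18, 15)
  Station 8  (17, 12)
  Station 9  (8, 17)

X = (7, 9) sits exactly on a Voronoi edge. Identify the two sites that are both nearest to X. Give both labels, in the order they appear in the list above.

Station 2 and Station 4

Squared distances from X to each site:
d²(X, Station 1) = 225 + 144 = 369
d²(X, Station 2) = 25 + 9 = 34
d²(X, Station 3) = 225 + 9 = 234
d²(X, Station 4) = 25 + 9 = 34
d²(X, Station 5) = 25 + 100 = 125
d²(X, Station 6) = 196 + 1 = 197
d²(X, Station 7) = 121 + 36 = 157
d²(X, Station 8) = 100 + 9 = 109
d²(X, Station 9) = 1 + 64 = 65
X is equidistant from Station 2 and Station 4 (both at squared distance 34), and every other site is strictly farther — so X lies on the Station 2–Station 4 Voronoi edge.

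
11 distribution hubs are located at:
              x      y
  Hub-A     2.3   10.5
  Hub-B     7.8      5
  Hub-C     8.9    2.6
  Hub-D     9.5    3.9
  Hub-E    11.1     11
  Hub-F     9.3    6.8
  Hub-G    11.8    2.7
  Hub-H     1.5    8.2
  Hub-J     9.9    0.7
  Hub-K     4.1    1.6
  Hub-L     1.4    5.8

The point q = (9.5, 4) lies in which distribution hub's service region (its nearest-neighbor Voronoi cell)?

Hub-D

Compare squared distances (the ordering matches that of the actual distances):
d²(q, Hub-A) = 51.84 + 42.25 = 94.09
d²(q, Hub-B) = 2.89 + 1 = 3.89
d²(q, Hub-C) = 0.36 + 1.96 = 2.32
d²(q, Hub-D) = 0 + 0.01 = 0.01
d²(q, Hub-E) = 2.56 + 49 = 51.56
d²(q, Hub-F) = 0.04 + 7.84 = 7.88
d²(q, Hub-G) = 5.29 + 1.69 = 6.98
d²(q, Hub-H) = 64 + 17.64 = 81.64
d²(q, Hub-J) = 0.16 + 10.89 = 11.05
d²(q, Hub-K) = 29.16 + 5.76 = 34.92
d²(q, Hub-L) = 65.61 + 3.24 = 68.85
Hub-D is nearest.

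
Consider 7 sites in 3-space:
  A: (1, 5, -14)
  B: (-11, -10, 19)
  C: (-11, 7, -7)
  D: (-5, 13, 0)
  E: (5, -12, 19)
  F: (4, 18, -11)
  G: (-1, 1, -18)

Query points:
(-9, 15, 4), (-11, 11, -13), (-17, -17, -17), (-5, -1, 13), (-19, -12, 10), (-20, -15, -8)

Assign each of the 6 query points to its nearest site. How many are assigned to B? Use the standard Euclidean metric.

2

(-9, 15, 4) — d² to each: A:524, B:854, C:189, D:36, E:1150, F:403, G:744 → nearest is D
(-11, 11, -13) — d² to each: A:181, B:1465, C:52, D:209, E:1809, F:278, G:225 → nearest is C
(-17, -17, -17) — d² to each: A:817, B:1381, C:712, D:1333, E:1805, F:1702, G:581 → nearest is G
(-5, -1, 13) — d² to each: A:801, B:153, C:500, D:365, E:257, F:1018, G:981 → nearest is B
(-19, -12, 10) — d² to each: A:1265, B:149, C:714, D:921, E:657, F:1870, G:1277 → nearest is B
(-20, -15, -8) — d² to each: A:877, B:835, C:566, D:1073, E:1363, F:1674, G:717 → nearest is C
2 of the 6 points have B as nearest.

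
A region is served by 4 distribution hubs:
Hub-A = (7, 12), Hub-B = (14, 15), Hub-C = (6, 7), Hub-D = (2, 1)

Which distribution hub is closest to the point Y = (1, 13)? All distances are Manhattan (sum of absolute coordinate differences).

Hub-A

d(Y, Hub-A) = |1−7| + |13−12| = 6 + 1 = 7
d(Y, Hub-B) = |1−14| + |13−15| = 13 + 2 = 15
d(Y, Hub-C) = |1−6| + |13−7| = 5 + 6 = 11
d(Y, Hub-D) = |1−2| + |13−1| = 1 + 12 = 13
Minimum is at Hub-A.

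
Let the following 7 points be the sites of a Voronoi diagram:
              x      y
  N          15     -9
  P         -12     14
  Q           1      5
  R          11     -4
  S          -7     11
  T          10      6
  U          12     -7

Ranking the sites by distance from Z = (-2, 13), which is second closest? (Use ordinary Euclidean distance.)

Squared Euclidean distances:
|ZN|² = (-2−15)² + (13−(-9))² = 289 + 484 = 773
|ZP|² = (-2−(-12))² + (13−14)² = 100 + 1 = 101
|ZQ|² = (-2−1)² + (13−5)² = 9 + 64 = 73
|ZR|² = (-2−11)² + (13−(-4))² = 169 + 289 = 458
|ZS|² = (-2−(-7))² + (13−11)² = 25 + 4 = 29
|ZT|² = (-2−10)² + (13−6)² = 144 + 49 = 193
|ZU|² = (-2−12)² + (13−(-7))² = 196 + 400 = 596
Sorted ascending: S, Q, P, … — the second-nearest is Q.

Q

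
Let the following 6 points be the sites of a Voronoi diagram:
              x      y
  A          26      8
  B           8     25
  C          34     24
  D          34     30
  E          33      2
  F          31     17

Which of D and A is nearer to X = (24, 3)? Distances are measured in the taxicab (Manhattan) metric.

A

d(X,D) = |24−34| + |3−30| = 10 + 27 = 37
d(X,A) = |24−26| + |3−8| = 2 + 5 = 7
37 > 7, so A is closer.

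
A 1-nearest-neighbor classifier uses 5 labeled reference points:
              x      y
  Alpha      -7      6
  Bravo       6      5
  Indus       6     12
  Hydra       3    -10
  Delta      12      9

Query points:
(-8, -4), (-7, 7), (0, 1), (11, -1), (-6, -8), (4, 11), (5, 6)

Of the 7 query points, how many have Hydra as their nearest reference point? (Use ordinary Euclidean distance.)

1

(-8, -4) — d² to each: Alpha:101, Bravo:277, Indus:452, Hydra:157, Delta:569 → nearest is Alpha
(-7, 7) — d² to each: Alpha:1, Bravo:173, Indus:194, Hydra:389, Delta:365 → nearest is Alpha
(0, 1) — d² to each: Alpha:74, Bravo:52, Indus:157, Hydra:130, Delta:208 → nearest is Bravo
(11, -1) — d² to each: Alpha:373, Bravo:61, Indus:194, Hydra:145, Delta:101 → nearest is Bravo
(-6, -8) — d² to each: Alpha:197, Bravo:313, Indus:544, Hydra:85, Delta:613 → nearest is Hydra
(4, 11) — d² to each: Alpha:146, Bravo:40, Indus:5, Hydra:442, Delta:68 → nearest is Indus
(5, 6) — d² to each: Alpha:144, Bravo:2, Indus:37, Hydra:260, Delta:58 → nearest is Bravo
1 of the 7 points has Hydra as nearest.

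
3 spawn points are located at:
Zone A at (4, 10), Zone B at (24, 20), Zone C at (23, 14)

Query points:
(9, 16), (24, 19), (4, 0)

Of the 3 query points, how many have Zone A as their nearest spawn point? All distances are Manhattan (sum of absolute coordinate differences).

2

(9, 16) — d to each: Zone A:11, Zone B:19, Zone C:16 → nearest is Zone A
(24, 19) — d to each: Zone A:29, Zone B:1, Zone C:6 → nearest is Zone B
(4, 0) — d to each: Zone A:10, Zone B:40, Zone C:33 → nearest is Zone A
2 of the 3 points have Zone A as nearest.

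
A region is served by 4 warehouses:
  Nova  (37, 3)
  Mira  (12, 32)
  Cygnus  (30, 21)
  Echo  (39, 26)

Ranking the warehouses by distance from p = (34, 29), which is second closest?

Cygnus

Since √ is increasing, it suffices to compare squared distances:
d²(p, Nova) = (34−37)² + (29−3)² = 9 + 676 = 685
d²(p, Mira) = (34−12)² + (29−32)² = 484 + 9 = 493
d²(p, Cygnus) = (34−30)² + (29−21)² = 16 + 64 = 80
d²(p, Echo) = (34−39)² + (29−26)² = 25 + 9 = 34
Sorted ascending: Echo, Cygnus, Mira, … — the second-nearest is Cygnus.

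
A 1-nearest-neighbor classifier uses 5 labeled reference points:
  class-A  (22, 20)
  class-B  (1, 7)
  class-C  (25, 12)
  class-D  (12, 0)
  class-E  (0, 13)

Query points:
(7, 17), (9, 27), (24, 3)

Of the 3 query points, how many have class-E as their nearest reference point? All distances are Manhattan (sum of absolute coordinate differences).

(7, 17) — d to each: class-A:18, class-B:16, class-C:23, class-D:22, class-E:11 → nearest is class-E
(9, 27) — d to each: class-A:20, class-B:28, class-C:31, class-D:30, class-E:23 → nearest is class-A
(24, 3) — d to each: class-A:19, class-B:27, class-C:10, class-D:15, class-E:34 → nearest is class-C
1 of the 3 points has class-E as nearest.

1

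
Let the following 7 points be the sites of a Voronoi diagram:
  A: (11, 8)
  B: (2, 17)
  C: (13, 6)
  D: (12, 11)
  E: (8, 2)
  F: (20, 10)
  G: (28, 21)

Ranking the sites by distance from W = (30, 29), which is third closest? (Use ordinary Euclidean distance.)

Compare squared distances (the ordering matches that of the actual distances):
|WA|² = (30−11)² + (29−8)² = 361 + 441 = 802
|WB|² = (30−2)² + (29−17)² = 784 + 144 = 928
|WC|² = (30−13)² + (29−6)² = 289 + 529 = 818
|WD|² = (30−12)² + (29−11)² = 324 + 324 = 648
|WE|² = (30−8)² + (29−2)² = 484 + 729 = 1213
|WF|² = (30−20)² + (29−10)² = 100 + 361 = 461
|WG|² = (30−28)² + (29−21)² = 4 + 64 = 68
Sorted ascending: G, F, D, A, … — the third-nearest is D.

D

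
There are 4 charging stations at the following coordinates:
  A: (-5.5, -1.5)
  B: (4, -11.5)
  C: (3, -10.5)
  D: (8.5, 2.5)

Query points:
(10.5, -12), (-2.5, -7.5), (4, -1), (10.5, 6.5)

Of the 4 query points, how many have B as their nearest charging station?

1

(10.5, -12) — d² to each: A:366.25, B:42.5, C:58.5, D:214.25 → nearest is B
(-2.5, -7.5) — d² to each: A:45, B:58.25, C:39.25, D:221 → nearest is C
(4, -1) — d² to each: A:90.5, B:110.25, C:91.25, D:32.5 → nearest is D
(10.5, 6.5) — d² to each: A:320, B:366.25, C:345.25, D:20 → nearest is D
1 of the 4 points has B as nearest.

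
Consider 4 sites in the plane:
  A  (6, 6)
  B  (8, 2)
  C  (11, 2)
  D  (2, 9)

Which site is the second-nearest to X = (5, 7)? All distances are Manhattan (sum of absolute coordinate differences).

d(X,A) = |5−6| + |7−6| = 1 + 1 = 2
d(X,B) = |5−8| + |7−2| = 3 + 5 = 8
d(X,C) = |5−11| + |7−2| = 6 + 5 = 11
d(X,D) = |5−2| + |7−9| = 3 + 2 = 5
Sorted ascending: A, D, B, … — the second-nearest is D.

D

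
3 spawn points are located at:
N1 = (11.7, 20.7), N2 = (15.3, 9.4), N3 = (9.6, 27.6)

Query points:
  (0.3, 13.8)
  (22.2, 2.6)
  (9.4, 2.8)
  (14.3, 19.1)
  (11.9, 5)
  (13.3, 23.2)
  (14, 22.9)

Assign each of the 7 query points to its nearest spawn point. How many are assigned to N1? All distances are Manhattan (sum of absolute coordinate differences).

(0.3, 13.8) — d to each: N1:18.3, N2:19.4, N3:23.1 → nearest is N1
(22.2, 2.6) — d to each: N1:28.6, N2:13.7, N3:37.6 → nearest is N2
(9.4, 2.8) — d to each: N1:20.2, N2:12.5, N3:25 → nearest is N2
(14.3, 19.1) — d to each: N1:4.2, N2:10.7, N3:13.2 → nearest is N1
(11.9, 5) — d to each: N1:15.9, N2:7.8, N3:24.9 → nearest is N2
(13.3, 23.2) — d to each: N1:4.1, N2:15.8, N3:8.1 → nearest is N1
(14, 22.9) — d to each: N1:4.5, N2:14.8, N3:9.1 → nearest is N1
4 of the 7 points have N1 as nearest.

4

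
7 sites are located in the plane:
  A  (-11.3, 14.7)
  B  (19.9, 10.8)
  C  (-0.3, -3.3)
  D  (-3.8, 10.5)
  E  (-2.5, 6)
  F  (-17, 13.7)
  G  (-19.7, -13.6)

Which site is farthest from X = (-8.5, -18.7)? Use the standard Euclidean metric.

Compare squared distances (the ordering matches that of the actual distances):
|XA|² = (-8.5−(-11.3))² + (-18.7−14.7)² = 7.84 + 1115.56 = 1123.4
|XB|² = (-8.5−19.9)² + (-18.7−10.8)² = 806.56 + 870.25 = 1676.81
|XC|² = (-8.5−(-0.3))² + (-18.7−(-3.3))² = 67.24 + 237.16 = 304.4
|XD|² = (-8.5−(-3.8))² + (-18.7−10.5)² = 22.09 + 852.64 = 874.73
|XE|² = (-8.5−(-2.5))² + (-18.7−6)² = 36 + 610.09 = 646.09
|XF|² = (-8.5−(-17))² + (-18.7−13.7)² = 72.25 + 1049.76 = 1122.01
|XG|² = (-8.5−(-19.7))² + (-18.7−(-13.6))² = 125.44 + 26.01 = 151.45
The largest is to B.

B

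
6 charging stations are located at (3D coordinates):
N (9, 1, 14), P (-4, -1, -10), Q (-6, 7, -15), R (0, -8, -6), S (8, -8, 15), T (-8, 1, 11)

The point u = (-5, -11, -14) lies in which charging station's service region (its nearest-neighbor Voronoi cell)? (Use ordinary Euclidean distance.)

Compare squared distances (the ordering matches that of the actual distances):
|uN|² = (-5−9)² + (-11−1)² + (-14−14)² = 196 + 144 + 784 = 1124
|uP|² = (-5−(-4))² + (-11−(-1))² + (-14−(-10))² = 1 + 100 + 16 = 117
|uQ|² = (-5−(-6))² + (-11−7)² + (-14−(-15))² = 1 + 324 + 1 = 326
|uR|² = (-5−0)² + (-11−(-8))² + (-14−(-6))² = 25 + 9 + 64 = 98
|uS|² = (-5−8)² + (-11−(-8))² + (-14−15)² = 169 + 9 + 841 = 1019
|uT|² = (-5−(-8))² + (-11−1)² + (-14−11)² = 9 + 144 + 625 = 778
R is nearest.

R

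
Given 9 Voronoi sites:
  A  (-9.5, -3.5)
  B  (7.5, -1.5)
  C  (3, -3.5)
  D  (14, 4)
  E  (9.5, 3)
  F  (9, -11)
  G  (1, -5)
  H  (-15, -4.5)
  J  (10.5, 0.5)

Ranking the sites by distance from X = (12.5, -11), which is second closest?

B

Squared Euclidean distances:
|XA|² = (12.5−(-9.5))² + (-11−(-3.5))² = 484 + 56.25 = 540.25
|XB|² = (12.5−7.5)² + (-11−(-1.5))² = 25 + 90.25 = 115.25
|XC|² = (12.5−3)² + (-11−(-3.5))² = 90.25 + 56.25 = 146.5
|XD|² = (12.5−14)² + (-11−4)² = 2.25 + 225 = 227.25
|XE|² = (12.5−9.5)² + (-11−3)² = 9 + 196 = 205
|XF|² = (12.5−9)² + (-11−(-11))² = 12.25 + 0 = 12.25
|XG|² = (12.5−1)² + (-11−(-5))² = 132.25 + 36 = 168.25
|XH|² = (12.5−(-15))² + (-11−(-4.5))² = 756.25 + 42.25 = 798.5
|XJ|² = (12.5−10.5)² + (-11−0.5)² = 4 + 132.25 = 136.25
Sorted ascending: F, B, J, … — the second-nearest is B.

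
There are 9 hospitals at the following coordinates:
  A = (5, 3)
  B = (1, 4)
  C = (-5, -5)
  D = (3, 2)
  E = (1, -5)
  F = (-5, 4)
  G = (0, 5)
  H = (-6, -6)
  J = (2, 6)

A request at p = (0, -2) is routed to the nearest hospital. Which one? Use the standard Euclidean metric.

Squared Euclidean distances:
|pA|² = (0−5)² + (-2−3)² = 25 + 25 = 50
|pB|² = (0−1)² + (-2−4)² = 1 + 36 = 37
|pC|² = (0−(-5))² + (-2−(-5))² = 25 + 9 = 34
|pD|² = (0−3)² + (-2−2)² = 9 + 16 = 25
|pE|² = (0−1)² + (-2−(-5))² = 1 + 9 = 10
|pF|² = (0−(-5))² + (-2−4)² = 25 + 36 = 61
|pG|² = (0−0)² + (-2−5)² = 0 + 49 = 49
|pH|² = (0−(-6))² + (-2−(-6))² = 36 + 16 = 52
|pJ|² = (0−2)² + (-2−6)² = 4 + 64 = 68
Minimum is at E.

E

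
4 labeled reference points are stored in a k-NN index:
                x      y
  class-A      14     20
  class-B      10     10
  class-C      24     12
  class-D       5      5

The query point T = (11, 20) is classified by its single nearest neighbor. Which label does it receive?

class-A

Squared Euclidean distances:
d²(T, class-A) = (11−14)² + (20−20)² = 9 + 0 = 9
d²(T, class-B) = (11−10)² + (20−10)² = 1 + 100 = 101
d²(T, class-C) = (11−24)² + (20−12)² = 169 + 64 = 233
d²(T, class-D) = (11−5)² + (20−5)² = 36 + 225 = 261
The smallest is to class-A, so T lies in the Voronoi region of class-A.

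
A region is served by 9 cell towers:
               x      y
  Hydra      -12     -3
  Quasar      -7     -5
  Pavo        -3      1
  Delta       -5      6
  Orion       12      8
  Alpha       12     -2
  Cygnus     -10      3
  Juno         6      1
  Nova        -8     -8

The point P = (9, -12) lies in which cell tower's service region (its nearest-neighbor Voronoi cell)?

Since √ is increasing, it suffices to compare squared distances:
d²(P, Hydra) = 441 + 81 = 522
d²(P, Quasar) = 256 + 49 = 305
d²(P, Pavo) = 144 + 169 = 313
d²(P, Delta) = 196 + 324 = 520
d²(P, Orion) = 9 + 400 = 409
d²(P, Alpha) = 9 + 100 = 109
d²(P, Cygnus) = 361 + 225 = 586
d²(P, Juno) = 9 + 169 = 178
d²(P, Nova) = 289 + 16 = 305
The smallest is to Alpha, so P lies in the Voronoi region of Alpha.

Alpha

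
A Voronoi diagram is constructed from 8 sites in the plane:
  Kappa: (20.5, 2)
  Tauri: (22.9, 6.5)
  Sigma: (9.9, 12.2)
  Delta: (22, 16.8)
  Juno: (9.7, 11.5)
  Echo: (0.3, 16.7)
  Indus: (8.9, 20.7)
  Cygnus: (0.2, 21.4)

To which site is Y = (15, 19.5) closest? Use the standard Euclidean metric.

Indus

Compare squared distances (the ordering matches that of the actual distances):
d²(Y, Kappa) = (15−20.5)² + (19.5−2)² = 30.25 + 306.25 = 336.5
d²(Y, Tauri) = (15−22.9)² + (19.5−6.5)² = 62.41 + 169 = 231.41
d²(Y, Sigma) = (15−9.9)² + (19.5−12.2)² = 26.01 + 53.29 = 79.3
d²(Y, Delta) = (15−22)² + (19.5−16.8)² = 49 + 7.29 = 56.29
d²(Y, Juno) = (15−9.7)² + (19.5−11.5)² = 28.09 + 64 = 92.09
d²(Y, Echo) = (15−0.3)² + (19.5−16.7)² = 216.09 + 7.84 = 223.93
d²(Y, Indus) = (15−8.9)² + (19.5−20.7)² = 37.21 + 1.44 = 38.65
d²(Y, Cygnus) = (15−0.2)² + (19.5−21.4)² = 219.04 + 3.61 = 222.65
Minimum is at Indus.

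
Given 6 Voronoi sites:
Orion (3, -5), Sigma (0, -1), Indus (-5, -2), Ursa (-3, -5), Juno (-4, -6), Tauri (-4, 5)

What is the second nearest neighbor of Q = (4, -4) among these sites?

Sigma

Since √ is increasing, it suffices to compare squared distances:
d²(Q, Orion) = (4−3)² + (-4−(-5))² = 1 + 1 = 2
d²(Q, Sigma) = (4−0)² + (-4−(-1))² = 16 + 9 = 25
d²(Q, Indus) = (4−(-5))² + (-4−(-2))² = 81 + 4 = 85
d²(Q, Ursa) = (4−(-3))² + (-4−(-5))² = 49 + 1 = 50
d²(Q, Juno) = (4−(-4))² + (-4−(-6))² = 64 + 4 = 68
d²(Q, Tauri) = (4−(-4))² + (-4−5)² = 64 + 81 = 145
Sorted ascending: Orion, Sigma, Ursa, … — the second-nearest is Sigma.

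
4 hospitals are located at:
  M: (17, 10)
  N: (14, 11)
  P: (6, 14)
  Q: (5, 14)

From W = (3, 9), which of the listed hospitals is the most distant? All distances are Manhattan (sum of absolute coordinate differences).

M

d(W,M) = |3−17| + |9−10| = 14 + 1 = 15
d(W,N) = |3−14| + |9−11| = 11 + 2 = 13
d(W,P) = |3−6| + |9−14| = 3 + 5 = 8
d(W,Q) = |3−5| + |9−14| = 2 + 5 = 7
The largest is to M.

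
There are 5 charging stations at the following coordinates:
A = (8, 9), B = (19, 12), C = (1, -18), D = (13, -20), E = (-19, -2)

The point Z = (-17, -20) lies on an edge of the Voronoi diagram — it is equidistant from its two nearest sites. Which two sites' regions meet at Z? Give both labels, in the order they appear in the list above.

C and E

Squared distances from Z to each site:
|ZA|² = (-17−8)² + (-20−9)² = 625 + 841 = 1466
|ZB|² = (-17−19)² + (-20−12)² = 1296 + 1024 = 2320
|ZC|² = (-17−1)² + (-20−(-18))² = 324 + 4 = 328
|ZD|² = (-17−13)² + (-20−(-20))² = 900 + 0 = 900
|ZE|² = (-17−(-19))² + (-20−(-2))² = 4 + 324 = 328
Z is equidistant from C and E (both at squared distance 328), and every other site is strictly farther — so Z lies on the C–E Voronoi edge.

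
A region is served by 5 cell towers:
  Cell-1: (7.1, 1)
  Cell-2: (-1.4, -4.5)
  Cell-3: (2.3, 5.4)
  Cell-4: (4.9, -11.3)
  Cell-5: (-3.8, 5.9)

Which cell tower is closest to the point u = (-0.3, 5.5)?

Since √ is increasing, it suffices to compare squared distances:
d²(u, Cell-1) = 54.76 + 20.25 = 75.01
d²(u, Cell-2) = 1.21 + 100 = 101.21
d²(u, Cell-3) = 6.76 + 0.01 = 6.77
d²(u, Cell-4) = 27.04 + 282.24 = 309.28
d²(u, Cell-5) = 12.25 + 0.16 = 12.41
Minimum is at Cell-3.

Cell-3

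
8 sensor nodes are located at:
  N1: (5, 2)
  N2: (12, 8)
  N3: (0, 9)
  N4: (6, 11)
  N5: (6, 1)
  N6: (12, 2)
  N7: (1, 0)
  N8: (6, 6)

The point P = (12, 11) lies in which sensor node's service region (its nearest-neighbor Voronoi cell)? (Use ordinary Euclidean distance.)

N2

Since √ is increasing, it suffices to compare squared distances:
|PN1|² = (12−5)² + (11−2)² = 49 + 81 = 130
|PN2|² = (12−12)² + (11−8)² = 0 + 9 = 9
|PN3|² = (12−0)² + (11−9)² = 144 + 4 = 148
|PN4|² = (12−6)² + (11−11)² = 36 + 0 = 36
|PN5|² = (12−6)² + (11−1)² = 36 + 100 = 136
|PN6|² = (12−12)² + (11−2)² = 0 + 81 = 81
|PN7|² = (12−1)² + (11−0)² = 121 + 121 = 242
|PN8|² = (12−6)² + (11−6)² = 36 + 25 = 61
N2 is nearest.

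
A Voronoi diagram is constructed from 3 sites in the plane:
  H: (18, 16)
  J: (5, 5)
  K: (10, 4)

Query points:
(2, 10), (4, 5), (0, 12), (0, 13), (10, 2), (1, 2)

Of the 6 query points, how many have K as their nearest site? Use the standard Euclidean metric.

1

(2, 10) — d² to each: H:292, J:34, K:100 → nearest is J
(4, 5) — d² to each: H:317, J:1, K:37 → nearest is J
(0, 12) — d² to each: H:340, J:74, K:164 → nearest is J
(0, 13) — d² to each: H:333, J:89, K:181 → nearest is J
(10, 2) — d² to each: H:260, J:34, K:4 → nearest is K
(1, 2) — d² to each: H:485, J:25, K:85 → nearest is J
1 of the 6 points has K as nearest.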